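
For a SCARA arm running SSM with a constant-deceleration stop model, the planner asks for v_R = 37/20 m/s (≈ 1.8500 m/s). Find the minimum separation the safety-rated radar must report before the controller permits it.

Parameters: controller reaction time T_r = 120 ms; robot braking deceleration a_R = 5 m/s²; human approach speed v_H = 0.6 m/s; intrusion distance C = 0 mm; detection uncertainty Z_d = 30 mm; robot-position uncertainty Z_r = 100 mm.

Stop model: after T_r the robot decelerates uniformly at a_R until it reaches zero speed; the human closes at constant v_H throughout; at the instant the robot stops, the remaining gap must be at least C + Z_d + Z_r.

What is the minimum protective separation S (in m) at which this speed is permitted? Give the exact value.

S_min = 3953/4000 m = 0.9882 m

T_s = v_R/a_R = (37/20)/5 = 0.3700 s
reaction-phase robot travel = 1.8500·0.1200 = 0.2220 m
braking distance = 1.8500²/(2·5.0000) = 0.3422 m
human closes 0.6000·0.4900 = 0.2940 m
residual clearance needed = 0.0000+0.0300+0.1000 = 0.1300 m
S_min ≈ 0.2220+0.3422+0.2940+0.1300  ⇒  S_min = 3953/4000 m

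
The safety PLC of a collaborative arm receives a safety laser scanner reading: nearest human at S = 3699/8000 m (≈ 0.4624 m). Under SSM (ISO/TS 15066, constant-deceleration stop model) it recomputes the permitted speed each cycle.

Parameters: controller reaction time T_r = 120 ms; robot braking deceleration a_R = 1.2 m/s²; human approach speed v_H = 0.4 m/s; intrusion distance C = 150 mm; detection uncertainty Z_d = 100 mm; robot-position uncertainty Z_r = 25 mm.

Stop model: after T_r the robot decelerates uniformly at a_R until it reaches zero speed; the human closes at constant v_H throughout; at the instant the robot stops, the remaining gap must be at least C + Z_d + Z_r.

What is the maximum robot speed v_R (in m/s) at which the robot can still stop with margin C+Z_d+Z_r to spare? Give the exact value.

collect terms ⇒ (5/12)·v_R² + (34/75)·v_R + (-223/1600) = 0
  disc = (34/75)² − 4·(5/12)·(-223/1600) = 157609/360000 ; √disc = 397/600
  v_R = (−(34/75) + 397/600) / (2·(5/12)) = 1/4 m/s
check:
T_s = v_R/a_R = (1/4)/(6/5) = 0.2083 s
robot in T_r: 0.2500·0.1200 = 0.0300 m
braking distance = 0.2500²/(2·1.2000) = 0.0260 m
person approaches 0.4000·(0.1200+0.2083) = 0.1313 m
margins: 0.1500+0.1000+0.0250 = 0.2750 m
sum ≈ 0.0300+0.0260+0.1313+0.2750 ≈ 0.4624 m = S ✓

v_R_max = 1/4 m/s = 0.2500 m/s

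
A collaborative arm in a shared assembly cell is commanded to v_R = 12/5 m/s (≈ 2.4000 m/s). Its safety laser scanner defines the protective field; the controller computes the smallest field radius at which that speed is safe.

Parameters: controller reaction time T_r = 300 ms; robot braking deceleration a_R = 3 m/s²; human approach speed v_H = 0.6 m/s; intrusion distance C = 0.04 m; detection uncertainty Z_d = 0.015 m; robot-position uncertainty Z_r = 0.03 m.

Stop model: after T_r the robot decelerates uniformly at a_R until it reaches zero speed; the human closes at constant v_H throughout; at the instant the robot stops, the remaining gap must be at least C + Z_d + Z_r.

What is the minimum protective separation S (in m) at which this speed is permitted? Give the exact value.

braking lasts T_s = (12/5)/3 = 0.8000 s
robot in T_r: 2.4000·0.3000 = 0.7200 m
braking distance = 2.4000²/(2·3.0000) = 0.9600 m
human closes 0.6000·1.1000 = 0.6600 m
residual clearance needed = 0.0400+0.0150+0.0300 = 0.0850 m
S_min ≈ 0.7200+0.9600+0.6600+0.0850  ⇒  S_min = 97/40 m

S_min = 97/40 m = 2.4250 m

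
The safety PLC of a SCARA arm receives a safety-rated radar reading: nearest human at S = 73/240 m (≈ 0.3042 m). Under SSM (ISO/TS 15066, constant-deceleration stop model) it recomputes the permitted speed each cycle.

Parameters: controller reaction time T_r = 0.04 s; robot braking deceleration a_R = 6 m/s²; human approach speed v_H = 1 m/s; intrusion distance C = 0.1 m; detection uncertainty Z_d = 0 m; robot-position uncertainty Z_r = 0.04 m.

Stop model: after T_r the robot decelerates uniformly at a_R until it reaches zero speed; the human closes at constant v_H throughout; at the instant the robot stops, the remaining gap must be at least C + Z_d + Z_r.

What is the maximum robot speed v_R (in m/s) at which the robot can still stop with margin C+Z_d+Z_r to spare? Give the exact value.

at the boundary: (1/12)·v² + (31/150)·v + (-149/1200) = 0
  disc = (31/150)² − 4·(1/12)·(-149/1200) = 841/10000 ; √disc = 29/100
  v_R = (−(31/150) + 29/100) / (2·(1/12)) = 1/2 m/s
check:
T_s = v_R/a_R = (1/2)/6 = 0.0833 s
reaction-phase robot travel = 0.5000·0.0400 = 0.0200 m
robot covers 0.5000·0.0833 − ½·6.0000·0.0833² = 0.0208 m while stopping
human closes 1.0000·0.1233 = 0.1233 m
margins: 0.1000+0.0000+0.0400 = 0.1400 m
sum ≈ 0.0200+0.0208+0.1233+0.1400 ≈ 0.3042 m = S ✓

v_R_max = 1/2 m/s = 0.5000 m/s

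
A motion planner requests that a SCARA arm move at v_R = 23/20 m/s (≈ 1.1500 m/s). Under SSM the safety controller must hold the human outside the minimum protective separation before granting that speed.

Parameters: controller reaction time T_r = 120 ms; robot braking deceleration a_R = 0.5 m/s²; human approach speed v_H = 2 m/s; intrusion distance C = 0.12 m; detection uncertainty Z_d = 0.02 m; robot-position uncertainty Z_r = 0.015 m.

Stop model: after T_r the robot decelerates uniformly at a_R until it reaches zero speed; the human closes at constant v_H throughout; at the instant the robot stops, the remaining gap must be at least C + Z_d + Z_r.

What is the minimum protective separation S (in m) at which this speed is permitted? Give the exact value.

T_s = v_R/a_R = (23/20)/(1/2) = 2.3000 s
robot covers v_R·T_r = 1.1500·0.1200 = 0.1380 m before braking
robot under decel: 1.1500²/(2·0.5000) = 1.3225 m
human closes 2.0000·2.4200 = 4.8400 m
residual clearance needed = 0.1200+0.0200+0.0150 = 0.1550 m
S_min ≈ 0.1380+1.3225+4.8400+0.1550  ⇒  S_min = 12911/2000 m

S_min = 12911/2000 m = 6.4555 m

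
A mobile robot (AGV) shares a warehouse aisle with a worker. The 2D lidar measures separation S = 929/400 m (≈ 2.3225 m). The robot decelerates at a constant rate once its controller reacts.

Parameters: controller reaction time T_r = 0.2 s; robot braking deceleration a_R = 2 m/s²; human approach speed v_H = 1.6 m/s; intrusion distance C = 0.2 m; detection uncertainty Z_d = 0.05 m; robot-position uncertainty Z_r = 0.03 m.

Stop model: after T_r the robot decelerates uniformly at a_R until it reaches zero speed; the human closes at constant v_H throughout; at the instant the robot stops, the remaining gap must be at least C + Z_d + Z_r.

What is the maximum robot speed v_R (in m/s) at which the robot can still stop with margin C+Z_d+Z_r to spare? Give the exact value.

v_R_max = 13/10 m/s = 1.3000 m/s

collect terms ⇒ (1/4)·v_R² + (1)·v_R + (-689/400) = 0
  disc = (1)² − 4·(1/4)·(-689/400) = 1089/400 ; √disc = 33/20
  v_R = (−(1) + 33/20) / (2·(1/4)) = 13/10 m/s
check:
T_s = v_R/a_R = (13/10)/2 = 0.6500 s
reaction-phase robot travel = 1.3000·0.2000 = 0.2600 m
braking distance = 1.3000²/(2·2.0000) = 0.4225 m
person approaches 1.6000·(0.2000+0.6500) = 1.3600 m
C+Z_d+Z_r = 0.2000+0.0500+0.0300 = 0.2800 m
sum ≈ 0.2600+0.4225+1.3600+0.2800 ≈ 2.3225 m = S ✓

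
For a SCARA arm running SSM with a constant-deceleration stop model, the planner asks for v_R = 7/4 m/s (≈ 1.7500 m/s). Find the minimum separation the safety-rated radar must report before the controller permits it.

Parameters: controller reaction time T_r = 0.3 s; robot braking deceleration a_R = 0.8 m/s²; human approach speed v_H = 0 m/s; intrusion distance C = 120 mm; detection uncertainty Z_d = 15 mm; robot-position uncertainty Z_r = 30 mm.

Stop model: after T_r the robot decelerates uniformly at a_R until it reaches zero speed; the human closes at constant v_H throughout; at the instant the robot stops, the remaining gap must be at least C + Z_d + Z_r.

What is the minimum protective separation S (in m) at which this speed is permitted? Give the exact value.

S_min = 8333/3200 m = 2.6041 m

braking lasts T_s = (7/4)/(4/5) = 2.1875 s
robot covers v_R·T_r = 1.7500·0.3000 = 0.5250 m before braking
robot covers 1.7500·2.1875 − ½·0.8000·2.1875² = 1.9141 m while stopping
human closes 0.0000·2.4875 = 0.0000 m
C+Z_d+Z_r = 0.1200+0.0150+0.0300 = 0.1650 m
S_min ≈ 0.5250+1.9141+0.0000+0.1650  ⇒  S_min = 8333/3200 m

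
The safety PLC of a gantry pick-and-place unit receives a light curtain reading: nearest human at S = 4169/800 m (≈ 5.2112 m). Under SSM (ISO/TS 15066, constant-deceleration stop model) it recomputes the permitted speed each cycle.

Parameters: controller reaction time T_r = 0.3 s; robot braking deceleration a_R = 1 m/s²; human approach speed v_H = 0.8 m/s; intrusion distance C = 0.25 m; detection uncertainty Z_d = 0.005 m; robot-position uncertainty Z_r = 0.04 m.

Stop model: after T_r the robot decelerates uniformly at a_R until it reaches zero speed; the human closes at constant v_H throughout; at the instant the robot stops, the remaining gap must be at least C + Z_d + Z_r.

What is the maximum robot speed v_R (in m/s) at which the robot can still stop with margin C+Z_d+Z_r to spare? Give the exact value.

quadratic (1/2)·v² + (11/10)·v + (-3741/800) = 0
  disc = (11/10)² − 4·(1/2)·(-3741/800) = 169/16 ; √disc = 13/4
  v_R = (−(11/10) + 13/4) / (2·(1/2)) = 43/20 m/s
check:
stop time T_s = (43/20)/1 = 2.1500 s
robot in T_r: 2.1500·0.3000 = 0.6450 m
braking distance = 2.1500²/(2·1.0000) = 2.3112 m
human over T_r+T_s: 0.8000·(0.3000+2.1500) = 1.9600 m
margins: 0.2500+0.0050+0.0400 = 0.2950 m
sum ≈ 0.6450+2.3112+1.9600+0.2950 ≈ 5.2112 m = S ✓

v_R_max = 43/20 m/s = 2.1500 m/s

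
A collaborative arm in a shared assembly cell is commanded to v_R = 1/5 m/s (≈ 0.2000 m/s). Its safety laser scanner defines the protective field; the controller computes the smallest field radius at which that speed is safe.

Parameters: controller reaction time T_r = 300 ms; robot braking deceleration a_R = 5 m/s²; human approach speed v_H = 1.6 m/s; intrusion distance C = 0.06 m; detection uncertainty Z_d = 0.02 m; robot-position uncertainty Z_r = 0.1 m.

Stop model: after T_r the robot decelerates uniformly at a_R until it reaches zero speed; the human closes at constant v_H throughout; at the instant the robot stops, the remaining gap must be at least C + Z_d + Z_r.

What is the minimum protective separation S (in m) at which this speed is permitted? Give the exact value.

braking lasts T_s = (1/5)/5 = 0.0400 s
robot in T_r: 0.2000·0.3000 = 0.0600 m
robot under decel: 0.2000²/(2·5.0000) = 0.0040 m
person approaches 1.6000·(0.3000+0.0400) = 0.5440 m
residual clearance needed = 0.0600+0.0200+0.1000 = 0.1800 m
S_min ≈ 0.0600+0.0040+0.5440+0.1800  ⇒  S_min = 197/250 m

S_min = 197/250 m = 0.7880 m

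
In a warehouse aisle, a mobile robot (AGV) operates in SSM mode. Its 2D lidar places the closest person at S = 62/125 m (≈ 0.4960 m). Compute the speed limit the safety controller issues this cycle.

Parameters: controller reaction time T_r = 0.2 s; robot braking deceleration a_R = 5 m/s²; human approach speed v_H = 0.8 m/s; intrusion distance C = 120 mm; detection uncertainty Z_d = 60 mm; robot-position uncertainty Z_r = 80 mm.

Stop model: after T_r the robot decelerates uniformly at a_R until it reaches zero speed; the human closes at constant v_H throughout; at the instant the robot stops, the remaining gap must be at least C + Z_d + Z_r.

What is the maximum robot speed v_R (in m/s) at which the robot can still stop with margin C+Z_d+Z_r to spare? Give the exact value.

v_R_max = 1/5 m/s = 0.2000 m/s

quadratic (1/10)·v² + (9/25)·v + (-19/250) = 0
  disc = (9/25)² − 4·(1/10)·(-19/250) = 4/25 ; √disc = 2/5
  v_R = (−(9/25) + 2/5) / (2·(1/10)) = 1/5 m/s
check:
T_s = v_R/a_R = (1/5)/5 = 0.0400 s
robot in T_r: 0.2000·0.2000 = 0.0400 m
robot covers 0.2000·0.0400 − ½·5.0000·0.0400² = 0.0040 m while stopping
human over T_r+T_s: 0.8000·(0.2000+0.0400) = 0.1920 m
margins: 0.1200+0.0600+0.0800 = 0.2600 m
sum ≈ 0.0400+0.0040+0.1920+0.2600 ≈ 0.4960 m = S ✓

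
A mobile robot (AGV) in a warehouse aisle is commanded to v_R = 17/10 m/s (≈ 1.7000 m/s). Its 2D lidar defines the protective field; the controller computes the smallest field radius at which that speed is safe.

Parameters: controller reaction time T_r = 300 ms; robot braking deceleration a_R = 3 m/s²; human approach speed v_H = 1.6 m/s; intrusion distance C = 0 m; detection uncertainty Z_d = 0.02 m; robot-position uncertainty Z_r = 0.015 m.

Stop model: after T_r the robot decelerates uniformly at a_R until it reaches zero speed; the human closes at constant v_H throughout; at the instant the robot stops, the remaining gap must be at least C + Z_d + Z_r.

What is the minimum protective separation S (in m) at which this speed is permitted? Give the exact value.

S_min = 181/75 m = 2.4133 m

stop time T_s = (17/10)/3 = 0.5667 s
reaction-phase robot travel = 1.7000·0.3000 = 0.5100 m
robot covers 1.7000·0.5667 − ½·3.0000·0.5667² = 0.4817 m while stopping
human over T_r+T_s: 1.6000·(0.3000+0.5667) = 1.3867 m
margins: 0.0000+0.0200+0.0150 = 0.0350 m
S_min ≈ 0.5100+0.4817+1.3867+0.0350  ⇒  S_min = 181/75 m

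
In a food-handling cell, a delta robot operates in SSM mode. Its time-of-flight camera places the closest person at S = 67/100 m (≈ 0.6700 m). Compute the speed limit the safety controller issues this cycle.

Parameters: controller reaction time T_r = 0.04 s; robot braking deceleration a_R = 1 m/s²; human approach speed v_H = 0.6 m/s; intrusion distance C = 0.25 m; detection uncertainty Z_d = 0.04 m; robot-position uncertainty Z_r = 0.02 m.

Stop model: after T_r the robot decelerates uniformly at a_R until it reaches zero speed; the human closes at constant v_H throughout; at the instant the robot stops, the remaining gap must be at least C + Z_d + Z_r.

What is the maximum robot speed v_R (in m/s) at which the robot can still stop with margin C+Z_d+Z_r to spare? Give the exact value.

v_R_max = 2/5 m/s = 0.4000 m/s

quadratic (1/2)·v² + (16/25)·v + (-42/125) = 0
  disc = (16/25)² − 4·(1/2)·(-42/125) = 676/625 ; √disc = 26/25
  v_R = (−(16/25) + 26/25) / (2·(1/2)) = 2/5 m/s
check:
braking lasts T_s = (2/5)/1 = 0.4000 s
reaction-phase robot travel = 0.4000·0.0400 = 0.0160 m
robot covers 0.4000·0.4000 − ½·1.0000·0.4000² = 0.0800 m while stopping
human over T_r+T_s: 0.6000·(0.0400+0.4000) = 0.2640 m
residual clearance needed = 0.2500+0.0400+0.0200 = 0.3100 m
sum ≈ 0.0160+0.0800+0.2640+0.3100 ≈ 0.6700 m = S ✓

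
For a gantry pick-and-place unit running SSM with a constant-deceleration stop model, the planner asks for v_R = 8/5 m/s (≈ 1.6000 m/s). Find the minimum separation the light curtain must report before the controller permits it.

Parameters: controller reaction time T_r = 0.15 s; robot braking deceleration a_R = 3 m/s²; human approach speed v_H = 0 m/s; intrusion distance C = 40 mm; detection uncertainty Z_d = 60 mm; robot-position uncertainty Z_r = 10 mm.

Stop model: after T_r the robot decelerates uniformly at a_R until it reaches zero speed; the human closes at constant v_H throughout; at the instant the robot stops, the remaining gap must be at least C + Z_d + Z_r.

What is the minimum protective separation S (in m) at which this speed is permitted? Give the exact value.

stop time T_s = (8/5)/3 = 0.5333 s
robot in T_r: 1.6000·0.1500 = 0.2400 m
robot under decel: 1.6000²/(2·3.0000) = 0.4267 m
person approaches 0.0000·(0.1500+0.5333) = 0.0000 m
residual clearance needed = 0.0400+0.0600+0.0100 = 0.1100 m
S_min ≈ 0.2400+0.4267+0.0000+0.1100  ⇒  S_min = 233/300 m

S_min = 233/300 m = 0.7767 m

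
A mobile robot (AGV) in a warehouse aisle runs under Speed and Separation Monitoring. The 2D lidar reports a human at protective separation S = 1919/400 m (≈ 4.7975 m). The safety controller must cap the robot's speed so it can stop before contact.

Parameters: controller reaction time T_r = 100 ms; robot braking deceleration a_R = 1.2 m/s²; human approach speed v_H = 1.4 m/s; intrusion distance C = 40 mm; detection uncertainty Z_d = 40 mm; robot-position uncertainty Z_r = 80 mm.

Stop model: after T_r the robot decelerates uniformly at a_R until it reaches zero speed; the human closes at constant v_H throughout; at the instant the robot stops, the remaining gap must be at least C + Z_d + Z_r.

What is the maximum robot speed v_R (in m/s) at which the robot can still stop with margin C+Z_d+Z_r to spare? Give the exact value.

at the boundary: (5/12)·v² + (19/15)·v + (-1799/400) = 0
  disc = (19/15)² − 4·(5/12)·(-1799/400) = 32761/3600 ; √disc = 181/60
  v_R = (−(19/15) + 181/60) / (2·(5/12)) = 21/10 m/s
check:
braking lasts T_s = (21/10)/(6/5) = 1.7500 s
robot covers v_R·T_r = 2.1000·0.1000 = 0.2100 m before braking
robot under decel: 2.1000²/(2·1.2000) = 1.8375 m
person approaches 1.4000·(0.1000+1.7500) = 2.5900 m
residual clearance needed = 0.0400+0.0400+0.0800 = 0.1600 m
sum ≈ 0.2100+1.8375+2.5900+0.1600 ≈ 4.7975 m = S ✓

v_R_max = 21/10 m/s = 2.1000 m/s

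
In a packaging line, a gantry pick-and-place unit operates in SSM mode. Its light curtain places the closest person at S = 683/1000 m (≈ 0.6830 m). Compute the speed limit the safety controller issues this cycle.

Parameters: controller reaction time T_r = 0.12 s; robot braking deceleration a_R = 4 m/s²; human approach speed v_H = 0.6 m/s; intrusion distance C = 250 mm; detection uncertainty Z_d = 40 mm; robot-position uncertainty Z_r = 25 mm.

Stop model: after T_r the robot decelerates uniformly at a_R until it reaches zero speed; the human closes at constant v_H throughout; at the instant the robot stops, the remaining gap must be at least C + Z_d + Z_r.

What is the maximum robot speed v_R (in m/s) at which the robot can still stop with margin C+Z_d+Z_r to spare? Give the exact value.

v_R_max = 4/5 m/s = 0.8000 m/s

quadratic (1/8)·v² + (27/100)·v + (-37/125) = 0
  disc = (27/100)² − 4·(1/8)·(-37/125) = 2209/10000 ; √disc = 47/100
  v_R = (−(27/100) + 47/100) / (2·(1/8)) = 4/5 m/s
check:
stop time T_s = (4/5)/4 = 0.2000 s
reaction-phase robot travel = 0.8000·0.1200 = 0.0960 m
braking distance = 0.8000²/(2·4.0000) = 0.0800 m
person approaches 0.6000·(0.1200+0.2000) = 0.1920 m
residual clearance needed = 0.2500+0.0400+0.0250 = 0.3150 m
sum ≈ 0.0960+0.0800+0.1920+0.3150 ≈ 0.6830 m = S ✓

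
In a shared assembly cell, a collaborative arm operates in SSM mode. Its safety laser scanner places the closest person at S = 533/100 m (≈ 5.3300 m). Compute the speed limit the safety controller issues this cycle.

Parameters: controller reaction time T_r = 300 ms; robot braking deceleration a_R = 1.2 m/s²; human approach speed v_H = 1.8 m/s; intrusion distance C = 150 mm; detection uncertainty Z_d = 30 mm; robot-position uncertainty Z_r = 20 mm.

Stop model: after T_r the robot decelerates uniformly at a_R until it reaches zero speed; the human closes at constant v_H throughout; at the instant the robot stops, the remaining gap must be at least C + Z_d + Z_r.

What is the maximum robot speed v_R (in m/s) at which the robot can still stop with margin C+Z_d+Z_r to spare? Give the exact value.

quadratic (5/12)·v² + (9/5)·v + (-459/100) = 0
  disc = (9/5)² − 4·(5/12)·(-459/100) = 1089/100 ; √disc = 33/10
  v_R = (−(9/5) + 33/10) / (2·(5/12)) = 9/5 m/s
check:
T_s = v_R/a_R = (9/5)/(6/5) = 1.5000 s
reaction-phase robot travel = 1.8000·0.3000 = 0.5400 m
robot covers 1.8000·1.5000 − ½·1.2000·1.5000² = 1.3500 m while stopping
human over T_r+T_s: 1.8000·(0.3000+1.5000) = 3.2400 m
residual clearance needed = 0.1500+0.0300+0.0200 = 0.2000 m
sum ≈ 0.5400+1.3500+3.2400+0.2000 ≈ 5.3300 m = S ✓

v_R_max = 9/5 m/s = 1.8000 m/s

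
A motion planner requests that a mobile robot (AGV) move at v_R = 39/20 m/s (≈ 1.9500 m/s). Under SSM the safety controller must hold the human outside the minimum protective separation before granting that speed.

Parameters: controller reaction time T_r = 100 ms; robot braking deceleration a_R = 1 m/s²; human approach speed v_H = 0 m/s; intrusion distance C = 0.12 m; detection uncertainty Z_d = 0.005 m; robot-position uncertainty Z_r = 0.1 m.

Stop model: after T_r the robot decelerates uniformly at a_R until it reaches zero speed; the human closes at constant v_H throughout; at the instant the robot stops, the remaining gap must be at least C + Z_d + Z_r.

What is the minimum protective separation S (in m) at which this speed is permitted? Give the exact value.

S_min = 1857/800 m = 2.3213 m

T_s = v_R/a_R = (39/20)/1 = 1.9500 s
robot covers v_R·T_r = 1.9500·0.1000 = 0.1950 m before braking
robot covers 1.9500·1.9500 − ½·1.0000·1.9500² = 1.9013 m while stopping
human over T_r+T_s: 0.0000·(0.1000+1.9500) = 0.0000 m
residual clearance needed = 0.1200+0.0050+0.1000 = 0.2250 m
S_min ≈ 0.1950+1.9013+0.0000+0.2250  ⇒  S_min = 1857/800 m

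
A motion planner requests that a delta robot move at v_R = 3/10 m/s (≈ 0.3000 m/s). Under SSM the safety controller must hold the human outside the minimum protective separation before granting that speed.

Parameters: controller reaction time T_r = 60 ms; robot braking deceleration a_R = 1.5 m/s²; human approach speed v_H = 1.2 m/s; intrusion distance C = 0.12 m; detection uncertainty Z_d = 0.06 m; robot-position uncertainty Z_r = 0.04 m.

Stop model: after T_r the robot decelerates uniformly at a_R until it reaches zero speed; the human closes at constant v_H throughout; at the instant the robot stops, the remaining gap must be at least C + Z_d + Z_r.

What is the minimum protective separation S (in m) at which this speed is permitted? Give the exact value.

S_min = 29/50 m = 0.5800 m

T_s = v_R/a_R = (3/10)/(3/2) = 0.2000 s
robot in T_r: 0.3000·0.0600 = 0.0180 m
robot under decel: 0.3000²/(2·1.5000) = 0.0300 m
human closes 1.2000·0.2600 = 0.3120 m
margins: 0.1200+0.0600+0.0400 = 0.2200 m
S_min ≈ 0.0180+0.0300+0.3120+0.2200  ⇒  S_min = 29/50 m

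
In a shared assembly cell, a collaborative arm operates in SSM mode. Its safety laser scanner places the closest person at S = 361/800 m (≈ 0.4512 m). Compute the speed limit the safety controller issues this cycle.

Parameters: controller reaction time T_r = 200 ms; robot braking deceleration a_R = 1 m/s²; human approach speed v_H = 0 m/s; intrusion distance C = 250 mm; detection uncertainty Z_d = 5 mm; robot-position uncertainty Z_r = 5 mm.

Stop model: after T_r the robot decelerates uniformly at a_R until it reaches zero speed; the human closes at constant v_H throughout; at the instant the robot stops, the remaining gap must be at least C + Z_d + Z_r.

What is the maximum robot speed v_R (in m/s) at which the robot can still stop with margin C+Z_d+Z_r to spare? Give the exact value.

v_R_max = 9/20 m/s = 0.4500 m/s

at the boundary: (1/2)·v² + (1/5)·v + (-153/800) = 0
  disc = (1/5)² − 4·(1/2)·(-153/800) = 169/400 ; √disc = 13/20
  v_R = (−(1/5) + 13/20) / (2·(1/2)) = 9/20 m/s
check:
braking lasts T_s = (9/20)/1 = 0.4500 s
robot covers v_R·T_r = 0.4500·0.2000 = 0.0900 m before braking
robot under decel: 0.4500²/(2·1.0000) = 0.1013 m
human closes 0.0000·0.6500 = 0.0000 m
C+Z_d+Z_r = 0.2500+0.0050+0.0050 = 0.2600 m
sum ≈ 0.0900+0.1013+0.0000+0.2600 ≈ 0.4512 m = S ✓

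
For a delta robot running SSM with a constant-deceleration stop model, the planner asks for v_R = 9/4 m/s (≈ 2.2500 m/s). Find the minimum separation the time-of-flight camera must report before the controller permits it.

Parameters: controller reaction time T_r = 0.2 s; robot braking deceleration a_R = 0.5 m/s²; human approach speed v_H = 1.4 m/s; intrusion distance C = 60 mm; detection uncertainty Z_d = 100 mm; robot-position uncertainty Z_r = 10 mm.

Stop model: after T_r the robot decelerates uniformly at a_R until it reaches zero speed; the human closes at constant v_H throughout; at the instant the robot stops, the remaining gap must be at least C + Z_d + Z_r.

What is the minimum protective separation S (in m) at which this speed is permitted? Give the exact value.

T_s = v_R/a_R = (9/4)/(1/2) = 4.5000 s
robot covers v_R·T_r = 2.2500·0.2000 = 0.4500 m before braking
braking distance = 2.2500²/(2·0.5000) = 5.0625 m
human over T_r+T_s: 1.4000·(0.2000+4.5000) = 6.5800 m
residual clearance needed = 0.0600+0.1000+0.0100 = 0.1700 m
S_min ≈ 0.4500+5.0625+6.5800+0.1700  ⇒  S_min = 981/80 m

S_min = 981/80 m = 12.2625 m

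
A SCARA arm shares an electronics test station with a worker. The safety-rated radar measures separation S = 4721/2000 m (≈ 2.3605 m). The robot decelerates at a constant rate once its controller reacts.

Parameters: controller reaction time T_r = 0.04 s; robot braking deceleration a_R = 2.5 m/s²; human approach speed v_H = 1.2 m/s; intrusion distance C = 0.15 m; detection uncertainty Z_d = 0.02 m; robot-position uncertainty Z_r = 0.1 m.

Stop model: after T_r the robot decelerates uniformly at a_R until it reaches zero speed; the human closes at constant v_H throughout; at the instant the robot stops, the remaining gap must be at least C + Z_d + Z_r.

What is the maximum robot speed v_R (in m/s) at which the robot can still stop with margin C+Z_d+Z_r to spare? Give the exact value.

v_R_max = 43/20 m/s = 2.1500 m/s

collect terms ⇒ (1/5)·v_R² + (13/25)·v_R + (-817/400) = 0
  disc = (13/25)² − 4·(1/5)·(-817/400) = 4761/2500 ; √disc = 69/50
  v_R = (−(13/25) + 69/50) / (2·(1/5)) = 43/20 m/s
check:
T_s = v_R/a_R = (43/20)/(5/2) = 0.8600 s
robot in T_r: 2.1500·0.0400 = 0.0860 m
robot covers 2.1500·0.8600 − ½·2.5000·0.8600² = 0.9245 m while stopping
human closes 1.2000·0.9000 = 1.0800 m
residual clearance needed = 0.1500+0.0200+0.1000 = 0.2700 m
sum ≈ 0.0860+0.9245+1.0800+0.2700 ≈ 2.3605 m = S ✓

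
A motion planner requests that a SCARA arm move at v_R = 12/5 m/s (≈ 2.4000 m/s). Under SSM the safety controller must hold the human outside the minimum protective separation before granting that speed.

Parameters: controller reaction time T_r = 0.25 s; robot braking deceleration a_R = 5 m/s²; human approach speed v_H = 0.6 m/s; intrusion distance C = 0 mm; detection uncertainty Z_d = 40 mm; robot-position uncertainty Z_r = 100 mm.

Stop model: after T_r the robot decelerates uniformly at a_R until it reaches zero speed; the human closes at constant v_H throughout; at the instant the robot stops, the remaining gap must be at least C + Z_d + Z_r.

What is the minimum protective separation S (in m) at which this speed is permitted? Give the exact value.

stop time T_s = (12/5)/5 = 0.4800 s
robot in T_r: 2.4000·0.2500 = 0.6000 m
robot covers 2.4000·0.4800 − ½·5.0000·0.4800² = 0.5760 m while stopping
human closes 0.6000·0.7300 = 0.4380 m
margins: 0.0000+0.0400+0.1000 = 0.1400 m
S_min ≈ 0.6000+0.5760+0.4380+0.1400  ⇒  S_min = 877/500 m

S_min = 877/500 m = 1.7540 m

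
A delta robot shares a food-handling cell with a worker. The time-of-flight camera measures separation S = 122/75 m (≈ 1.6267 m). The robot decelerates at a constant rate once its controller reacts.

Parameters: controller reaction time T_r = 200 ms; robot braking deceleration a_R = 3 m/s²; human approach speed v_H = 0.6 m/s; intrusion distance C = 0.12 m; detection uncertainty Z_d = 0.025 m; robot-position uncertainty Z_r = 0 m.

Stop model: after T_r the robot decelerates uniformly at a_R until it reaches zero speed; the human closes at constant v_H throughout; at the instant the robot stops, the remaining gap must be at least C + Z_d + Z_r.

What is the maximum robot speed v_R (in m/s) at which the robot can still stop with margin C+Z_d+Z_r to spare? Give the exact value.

v_R_max = 19/10 m/s = 1.9000 m/s

at the boundary: (1/6)·v² + (2/5)·v + (-817/600) = 0
  disc = (2/5)² − 4·(1/6)·(-817/600) = 961/900 ; √disc = 31/30
  v_R = (−(2/5) + 31/30) / (2·(1/6)) = 19/10 m/s
check:
T_s = v_R/a_R = (19/10)/3 = 0.6333 s
robot in T_r: 1.9000·0.2000 = 0.3800 m
braking distance = 1.9000²/(2·3.0000) = 0.6017 m
person approaches 0.6000·(0.2000+0.6333) = 0.5000 m
C+Z_d+Z_r = 0.1200+0.0250+0.0000 = 0.1450 m
sum ≈ 0.3800+0.6017+0.5000+0.1450 ≈ 1.6267 m = S ✓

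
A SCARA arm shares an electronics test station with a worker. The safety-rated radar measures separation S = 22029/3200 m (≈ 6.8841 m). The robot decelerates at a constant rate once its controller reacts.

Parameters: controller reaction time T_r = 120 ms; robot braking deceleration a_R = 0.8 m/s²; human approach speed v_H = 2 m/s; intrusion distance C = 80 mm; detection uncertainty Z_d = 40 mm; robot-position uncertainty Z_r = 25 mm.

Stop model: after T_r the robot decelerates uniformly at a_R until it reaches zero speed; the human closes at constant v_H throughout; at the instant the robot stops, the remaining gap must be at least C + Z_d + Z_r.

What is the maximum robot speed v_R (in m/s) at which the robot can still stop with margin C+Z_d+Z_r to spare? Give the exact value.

v_R_max = 7/4 m/s = 1.7500 m/s

at the boundary: (5/8)·v² + (131/50)·v + (-20797/3200) = 0
  disc = (131/50)² − 4·(5/8)·(-20797/3200) = 3697929/160000 ; √disc = 1923/400
  v_R = (−(131/50) + 1923/400) / (2·(5/8)) = 7/4 m/s
check:
braking lasts T_s = (7/4)/(4/5) = 2.1875 s
reaction-phase robot travel = 1.7500·0.1200 = 0.2100 m
robot covers 1.7500·2.1875 − ½·0.8000·2.1875² = 1.9141 m while stopping
human over T_r+T_s: 2.0000·(0.1200+2.1875) = 4.6150 m
residual clearance needed = 0.0800+0.0400+0.0250 = 0.1450 m
sum ≈ 0.2100+1.9141+4.6150+0.1450 ≈ 6.8841 m = S ✓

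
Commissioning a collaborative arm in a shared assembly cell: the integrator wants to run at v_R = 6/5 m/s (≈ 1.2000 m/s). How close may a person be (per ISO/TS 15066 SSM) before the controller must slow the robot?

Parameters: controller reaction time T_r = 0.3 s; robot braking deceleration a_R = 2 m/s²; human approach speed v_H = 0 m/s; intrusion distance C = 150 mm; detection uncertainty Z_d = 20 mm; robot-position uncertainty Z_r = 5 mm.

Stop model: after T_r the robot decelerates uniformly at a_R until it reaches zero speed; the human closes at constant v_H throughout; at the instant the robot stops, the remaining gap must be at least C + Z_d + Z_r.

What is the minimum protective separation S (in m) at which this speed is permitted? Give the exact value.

braking lasts T_s = (6/5)/2 = 0.6000 s
robot in T_r: 1.2000·0.3000 = 0.3600 m
braking distance = 1.2000²/(2·2.0000) = 0.3600 m
human closes 0.0000·0.9000 = 0.0000 m
C+Z_d+Z_r = 0.1500+0.0200+0.0050 = 0.1750 m
S_min ≈ 0.3600+0.3600+0.0000+0.1750  ⇒  S_min = 179/200 m

S_min = 179/200 m = 0.8950 m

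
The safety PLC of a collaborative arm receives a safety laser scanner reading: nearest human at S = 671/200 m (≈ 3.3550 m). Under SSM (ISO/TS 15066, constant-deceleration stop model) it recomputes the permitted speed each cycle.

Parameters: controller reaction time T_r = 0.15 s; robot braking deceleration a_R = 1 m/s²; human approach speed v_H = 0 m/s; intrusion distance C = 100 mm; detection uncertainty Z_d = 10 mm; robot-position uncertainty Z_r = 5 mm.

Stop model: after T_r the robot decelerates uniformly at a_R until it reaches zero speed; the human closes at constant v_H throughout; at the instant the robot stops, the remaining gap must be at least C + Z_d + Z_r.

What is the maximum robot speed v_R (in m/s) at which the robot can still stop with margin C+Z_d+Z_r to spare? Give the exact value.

quadratic (1/2)·v² + (3/20)·v + (-81/25) = 0
  disc = (3/20)² − 4·(1/2)·(-81/25) = 2601/400 ; √disc = 51/20
  v_R = (−(3/20) + 51/20) / (2·(1/2)) = 12/5 m/s
check:
stop time T_s = (12/5)/1 = 2.4000 s
robot in T_r: 2.4000·0.1500 = 0.3600 m
robot under decel: 2.4000²/(2·1.0000) = 2.8800 m
human closes 0.0000·2.5500 = 0.0000 m
C+Z_d+Z_r = 0.1000+0.0100+0.0050 = 0.1150 m
sum ≈ 0.3600+2.8800+0.0000+0.1150 ≈ 3.3550 m = S ✓

v_R_max = 12/5 m/s = 2.4000 m/s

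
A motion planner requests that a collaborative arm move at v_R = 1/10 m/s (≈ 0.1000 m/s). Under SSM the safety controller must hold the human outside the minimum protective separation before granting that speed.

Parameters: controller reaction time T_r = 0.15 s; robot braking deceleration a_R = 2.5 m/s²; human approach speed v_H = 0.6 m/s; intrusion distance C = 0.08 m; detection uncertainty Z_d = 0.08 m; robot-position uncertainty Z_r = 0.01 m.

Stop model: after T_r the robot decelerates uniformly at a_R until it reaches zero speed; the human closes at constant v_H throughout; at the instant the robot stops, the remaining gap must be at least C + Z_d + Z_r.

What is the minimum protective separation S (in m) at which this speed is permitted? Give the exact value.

stop time T_s = (1/10)/(5/2) = 0.0400 s
robot in T_r: 0.1000·0.1500 = 0.0150 m
robot covers 0.1000·0.0400 − ½·2.5000·0.0400² = 0.0020 m while stopping
human closes 0.6000·0.1900 = 0.1140 m
C+Z_d+Z_r = 0.0800+0.0800+0.0100 = 0.1700 m
S_min ≈ 0.0150+0.0020+0.1140+0.1700  ⇒  S_min = 301/1000 m

S_min = 301/1000 m = 0.3010 m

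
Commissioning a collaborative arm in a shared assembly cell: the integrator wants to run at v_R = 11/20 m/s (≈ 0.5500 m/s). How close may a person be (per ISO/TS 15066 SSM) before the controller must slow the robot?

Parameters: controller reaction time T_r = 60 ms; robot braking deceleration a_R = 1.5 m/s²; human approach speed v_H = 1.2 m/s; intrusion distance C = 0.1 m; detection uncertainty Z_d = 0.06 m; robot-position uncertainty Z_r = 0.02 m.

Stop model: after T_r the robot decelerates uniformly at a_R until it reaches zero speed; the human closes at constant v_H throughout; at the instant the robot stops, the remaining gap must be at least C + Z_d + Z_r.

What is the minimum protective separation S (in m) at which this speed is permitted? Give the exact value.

T_s = v_R/a_R = (11/20)/(3/2) = 0.3667 s
reaction-phase robot travel = 0.5500·0.0600 = 0.0330 m
robot covers 0.5500·0.3667 − ½·1.5000·0.3667² = 0.1008 m while stopping
human closes 1.2000·0.4267 = 0.5120 m
C+Z_d+Z_r = 0.1000+0.0600+0.0200 = 0.1800 m
S_min ≈ 0.0330+0.1008+0.5120+0.1800  ⇒  S_min = 991/1200 m

S_min = 991/1200 m = 0.8258 m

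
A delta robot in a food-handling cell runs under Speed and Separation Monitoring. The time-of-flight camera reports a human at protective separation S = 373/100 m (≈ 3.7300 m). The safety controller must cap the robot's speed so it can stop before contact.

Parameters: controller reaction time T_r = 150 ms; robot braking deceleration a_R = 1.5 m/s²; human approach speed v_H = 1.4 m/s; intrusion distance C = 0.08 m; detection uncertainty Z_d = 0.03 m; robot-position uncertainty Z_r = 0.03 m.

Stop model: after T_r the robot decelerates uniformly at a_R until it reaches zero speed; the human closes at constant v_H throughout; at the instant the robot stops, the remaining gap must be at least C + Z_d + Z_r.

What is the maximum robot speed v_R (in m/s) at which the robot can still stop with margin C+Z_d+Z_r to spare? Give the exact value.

v_R_max = 39/20 m/s = 1.9500 m/s

at the boundary: (1/3)·v² + (13/12)·v + (-169/50) = 0
  disc = (13/12)² − 4·(1/3)·(-169/50) = 20449/3600 ; √disc = 143/60
  v_R = (−(13/12) + 143/60) / (2·(1/3)) = 39/20 m/s
check:
braking lasts T_s = (39/20)/(3/2) = 1.3000 s
robot covers v_R·T_r = 1.9500·0.1500 = 0.2925 m before braking
robot under decel: 1.9500²/(2·1.5000) = 1.2675 m
person approaches 1.4000·(0.1500+1.3000) = 2.0300 m
margins: 0.0800+0.0300+0.0300 = 0.1400 m
sum ≈ 0.2925+1.2675+2.0300+0.1400 ≈ 3.7300 m = S ✓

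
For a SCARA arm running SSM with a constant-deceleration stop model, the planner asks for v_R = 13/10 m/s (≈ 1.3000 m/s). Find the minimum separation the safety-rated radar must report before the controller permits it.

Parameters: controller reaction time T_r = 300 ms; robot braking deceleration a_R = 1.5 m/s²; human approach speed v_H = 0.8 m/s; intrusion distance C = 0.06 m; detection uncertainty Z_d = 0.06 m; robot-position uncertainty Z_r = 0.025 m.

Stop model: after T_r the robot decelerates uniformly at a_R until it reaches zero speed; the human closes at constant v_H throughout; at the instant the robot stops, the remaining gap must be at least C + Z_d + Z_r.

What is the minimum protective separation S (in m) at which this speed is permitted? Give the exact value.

stop time T_s = (13/10)/(3/2) = 0.8667 s
reaction-phase robot travel = 1.3000·0.3000 = 0.3900 m
robot covers 1.3000·0.8667 − ½·1.5000·0.8667² = 0.5633 m while stopping
human closes 0.8000·1.1667 = 0.9333 m
margins: 0.0600+0.0600+0.0250 = 0.1450 m
S_min ≈ 0.3900+0.5633+0.9333+0.1450  ⇒  S_min = 1219/600 m

S_min = 1219/600 m = 2.0317 m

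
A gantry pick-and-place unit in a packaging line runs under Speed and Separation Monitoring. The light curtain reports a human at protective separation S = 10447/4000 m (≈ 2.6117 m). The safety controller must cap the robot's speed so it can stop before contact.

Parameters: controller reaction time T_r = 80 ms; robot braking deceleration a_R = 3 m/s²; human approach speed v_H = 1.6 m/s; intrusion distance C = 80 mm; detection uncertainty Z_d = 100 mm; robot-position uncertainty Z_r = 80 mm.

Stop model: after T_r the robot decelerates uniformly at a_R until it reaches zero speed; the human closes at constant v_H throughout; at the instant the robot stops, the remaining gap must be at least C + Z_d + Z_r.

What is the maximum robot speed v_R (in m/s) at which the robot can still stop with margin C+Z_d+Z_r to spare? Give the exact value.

v_R_max = 9/4 m/s = 2.2500 m/s

quadratic (1/6)·v² + (46/75)·v + (-1779/800) = 0
  disc = (46/75)² − 4·(1/6)·(-1779/800) = 167281/90000 ; √disc = 409/300
  v_R = (−(46/75) + 409/300) / (2·(1/6)) = 9/4 m/s
check:
braking lasts T_s = (9/4)/3 = 0.7500 s
robot in T_r: 2.2500·0.0800 = 0.1800 m
braking distance = 2.2500²/(2·3.0000) = 0.8438 m
human closes 1.6000·0.8300 = 1.3280 m
residual clearance needed = 0.0800+0.1000+0.0800 = 0.2600 m
sum ≈ 0.1800+0.8438+1.3280+0.2600 ≈ 2.6117 m = S ✓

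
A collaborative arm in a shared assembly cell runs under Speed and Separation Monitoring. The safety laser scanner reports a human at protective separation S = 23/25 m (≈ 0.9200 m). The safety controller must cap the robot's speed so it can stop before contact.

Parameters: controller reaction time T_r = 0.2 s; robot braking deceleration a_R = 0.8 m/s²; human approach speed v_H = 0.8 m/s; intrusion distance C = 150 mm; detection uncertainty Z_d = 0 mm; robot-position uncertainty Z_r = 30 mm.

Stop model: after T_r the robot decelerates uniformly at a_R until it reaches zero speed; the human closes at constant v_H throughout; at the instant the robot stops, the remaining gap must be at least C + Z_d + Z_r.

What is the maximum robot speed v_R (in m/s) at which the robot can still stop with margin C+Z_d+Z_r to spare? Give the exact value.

at the boundary: (5/8)·v² + (6/5)·v + (-29/50) = 0
  disc = (6/5)² − 4·(5/8)·(-29/50) = 289/100 ; √disc = 17/10
  v_R = (−(6/5) + 17/10) / (2·(5/8)) = 2/5 m/s
check:
stop time T_s = (2/5)/(4/5) = 0.5000 s
reaction-phase robot travel = 0.4000·0.2000 = 0.0800 m
braking distance = 0.4000²/(2·0.8000) = 0.1000 m
human over T_r+T_s: 0.8000·(0.2000+0.5000) = 0.5600 m
margins: 0.1500+0.0000+0.0300 = 0.1800 m
sum ≈ 0.0800+0.1000+0.5600+0.1800 ≈ 0.9200 m = S ✓

v_R_max = 2/5 m/s = 0.4000 m/s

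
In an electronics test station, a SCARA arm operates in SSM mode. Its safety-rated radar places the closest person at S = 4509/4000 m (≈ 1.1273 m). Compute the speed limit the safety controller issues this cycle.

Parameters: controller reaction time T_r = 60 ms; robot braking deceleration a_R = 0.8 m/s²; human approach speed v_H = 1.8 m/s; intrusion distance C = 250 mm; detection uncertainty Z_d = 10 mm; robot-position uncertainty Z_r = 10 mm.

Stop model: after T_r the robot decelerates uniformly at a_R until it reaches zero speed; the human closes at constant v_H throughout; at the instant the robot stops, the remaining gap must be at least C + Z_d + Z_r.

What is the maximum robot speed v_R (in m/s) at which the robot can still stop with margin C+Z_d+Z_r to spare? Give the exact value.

quadratic (5/8)·v² + (231/100)·v + (-2997/4000) = 0
  disc = (231/100)² − 4·(5/8)·(-2997/4000) = 288369/40000 ; √disc = 537/200
  v_R = (−(231/100) + 537/200) / (2·(5/8)) = 3/10 m/s
check:
braking lasts T_s = (3/10)/(4/5) = 0.3750 s
reaction-phase robot travel = 0.3000·0.0600 = 0.0180 m
robot under decel: 0.3000²/(2·0.8000) = 0.0563 m
human over T_r+T_s: 1.8000·(0.0600+0.3750) = 0.7830 m
margins: 0.2500+0.0100+0.0100 = 0.2700 m
sum ≈ 0.0180+0.0563+0.7830+0.2700 ≈ 1.1273 m = S ✓

v_R_max = 3/10 m/s = 0.3000 m/s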